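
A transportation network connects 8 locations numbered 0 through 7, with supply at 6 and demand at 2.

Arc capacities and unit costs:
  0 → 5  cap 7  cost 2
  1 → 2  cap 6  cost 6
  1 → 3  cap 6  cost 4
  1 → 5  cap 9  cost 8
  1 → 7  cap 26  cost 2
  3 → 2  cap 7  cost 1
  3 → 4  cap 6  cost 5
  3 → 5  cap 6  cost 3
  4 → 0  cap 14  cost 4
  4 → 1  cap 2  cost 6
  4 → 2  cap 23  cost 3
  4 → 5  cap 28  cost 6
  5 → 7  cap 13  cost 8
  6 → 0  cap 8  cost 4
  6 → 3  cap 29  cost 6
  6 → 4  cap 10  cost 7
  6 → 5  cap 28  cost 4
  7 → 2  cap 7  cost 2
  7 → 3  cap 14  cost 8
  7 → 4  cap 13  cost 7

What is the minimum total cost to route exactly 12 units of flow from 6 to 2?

shortest-cost path #1: 6→3→2 push 7 @ unit cost 7 (adds 49)
shortest-cost path #2: 6→4→2 push 5 @ unit cost 10 (adds 50)
total cost = 99

Minimum cost for 12 units: 99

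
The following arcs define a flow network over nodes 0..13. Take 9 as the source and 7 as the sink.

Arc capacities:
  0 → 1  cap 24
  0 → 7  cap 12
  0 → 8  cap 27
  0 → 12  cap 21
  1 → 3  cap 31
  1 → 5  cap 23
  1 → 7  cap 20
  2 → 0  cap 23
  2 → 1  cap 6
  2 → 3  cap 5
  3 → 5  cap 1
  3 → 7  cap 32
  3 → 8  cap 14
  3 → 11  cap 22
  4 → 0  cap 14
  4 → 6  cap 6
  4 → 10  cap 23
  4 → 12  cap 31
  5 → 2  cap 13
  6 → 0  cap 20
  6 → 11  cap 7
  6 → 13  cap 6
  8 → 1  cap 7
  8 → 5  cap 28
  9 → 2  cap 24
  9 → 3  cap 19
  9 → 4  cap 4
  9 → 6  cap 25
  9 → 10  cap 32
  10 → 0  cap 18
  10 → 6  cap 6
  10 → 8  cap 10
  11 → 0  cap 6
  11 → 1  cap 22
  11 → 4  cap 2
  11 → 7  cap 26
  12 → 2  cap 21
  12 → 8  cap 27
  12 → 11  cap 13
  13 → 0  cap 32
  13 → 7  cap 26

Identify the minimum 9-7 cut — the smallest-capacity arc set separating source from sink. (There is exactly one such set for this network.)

augment #1: 9→3→7 push 19
augment #2: 9→2→0→7 push 12
augment #3: 9→2→1→7 push 6
augment #4: 9→2→3→7 push 5
augment #5: 9→6→11→7 push 7
augment #6: 9→6→13→7 push 6
augment #7: 9→2→0→1→7 push 1
augment #8: 9→4→0→1→7 push 4
augment #9: 9→6→0→1→7 push 9
augment #10: 9→6→0→1→3→7 push 3
augment #11: 9→10→0→1→3→7 push 5
augment #12: 9→10→0→12→11→7 push 13
augment #13: 9→10→8→1→3→11→7 push 6
max flow = 96; residual-reachable set from 9 gives S-side
cut edges (S→T): {(0,7), (1,7), (3,7), (6,13), (11,7)} total cap 96

Min-cut arcs: {(0,7), (1,7), (3,7), (6,13), (11,7)} (total capacity 96)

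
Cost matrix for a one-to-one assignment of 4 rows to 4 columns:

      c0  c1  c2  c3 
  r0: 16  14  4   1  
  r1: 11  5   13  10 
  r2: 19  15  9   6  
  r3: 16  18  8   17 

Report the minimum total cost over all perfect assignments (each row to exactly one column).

Minimum assignment cost: 31

one of 2 optimal assignments: row0→col2 (cost 4), row1→col1 (cost 5), row2→col3 (cost 6), row3→col0 (cost 16)
total = 4 + 5 + 6 + 16 = 31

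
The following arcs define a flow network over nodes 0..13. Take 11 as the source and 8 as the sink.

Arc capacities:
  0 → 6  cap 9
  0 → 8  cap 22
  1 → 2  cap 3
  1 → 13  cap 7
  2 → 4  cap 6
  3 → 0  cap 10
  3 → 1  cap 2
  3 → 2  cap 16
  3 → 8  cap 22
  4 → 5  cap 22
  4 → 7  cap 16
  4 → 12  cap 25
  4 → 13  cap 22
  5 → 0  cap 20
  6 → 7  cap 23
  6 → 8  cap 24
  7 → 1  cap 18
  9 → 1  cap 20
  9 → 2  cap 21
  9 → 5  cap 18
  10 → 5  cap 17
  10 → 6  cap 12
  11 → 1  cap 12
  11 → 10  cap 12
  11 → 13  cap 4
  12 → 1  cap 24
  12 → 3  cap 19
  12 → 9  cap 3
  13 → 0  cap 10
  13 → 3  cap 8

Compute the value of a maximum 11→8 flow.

augment #1: 11→10→6→8 bottleneck 12, total now 12
augment #2: 11→13→0→8 bottleneck 4, total now 16
augment #3: 11→1→13→0→8 bottleneck 6, total now 22
augment #4: 11→1→13→3→8 bottleneck 1, total now 23
augment #5: 11→1→2→4→5→0→8 bottleneck 3, total now 26

Maximum flow value: 26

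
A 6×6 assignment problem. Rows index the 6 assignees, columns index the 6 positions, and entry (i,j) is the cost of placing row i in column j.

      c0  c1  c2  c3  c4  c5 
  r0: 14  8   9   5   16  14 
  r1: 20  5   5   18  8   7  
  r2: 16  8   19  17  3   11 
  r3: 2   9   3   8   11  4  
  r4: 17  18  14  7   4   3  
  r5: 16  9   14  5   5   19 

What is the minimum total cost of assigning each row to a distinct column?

Minimum assignment cost: 26

optimal assignment: row0→col1 (cost 8), row1→col2 (cost 5), row2→col4 (cost 3), row3→col0 (cost 2), row4→col5 (cost 3), row5→col3 (cost 5)
total = 8 + 5 + 3 + 2 + 3 + 5 = 26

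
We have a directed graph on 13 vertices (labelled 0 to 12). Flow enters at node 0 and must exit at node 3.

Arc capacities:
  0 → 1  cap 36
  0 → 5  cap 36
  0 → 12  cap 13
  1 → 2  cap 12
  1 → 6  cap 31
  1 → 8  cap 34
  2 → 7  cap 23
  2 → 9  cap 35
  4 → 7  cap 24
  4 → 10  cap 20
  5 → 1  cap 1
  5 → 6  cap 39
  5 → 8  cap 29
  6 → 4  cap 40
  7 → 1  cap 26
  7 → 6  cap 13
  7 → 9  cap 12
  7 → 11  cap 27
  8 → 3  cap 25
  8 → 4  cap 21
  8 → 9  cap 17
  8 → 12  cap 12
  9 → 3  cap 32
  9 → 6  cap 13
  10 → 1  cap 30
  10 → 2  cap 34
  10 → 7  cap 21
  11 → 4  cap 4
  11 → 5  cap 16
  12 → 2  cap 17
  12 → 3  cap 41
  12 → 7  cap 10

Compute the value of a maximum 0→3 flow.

Maximum flow value: 82

augment #1: 0→12→3 bottleneck 13, total now 13
augment #2: 0→1→8→3 bottleneck 25, total now 38
augment #3: 0→1→2→9→3 bottleneck 11, total now 49
augment #4: 0→5→8→9→3 bottleneck 17, total now 66
augment #5: 0→5→8→12→3 bottleneck 12, total now 78
augment #6: 0→5→1→2→9→3 bottleneck 1, total now 79
augment #7: 0→5→6→4→7→9→3 bottleneck 3, total now 82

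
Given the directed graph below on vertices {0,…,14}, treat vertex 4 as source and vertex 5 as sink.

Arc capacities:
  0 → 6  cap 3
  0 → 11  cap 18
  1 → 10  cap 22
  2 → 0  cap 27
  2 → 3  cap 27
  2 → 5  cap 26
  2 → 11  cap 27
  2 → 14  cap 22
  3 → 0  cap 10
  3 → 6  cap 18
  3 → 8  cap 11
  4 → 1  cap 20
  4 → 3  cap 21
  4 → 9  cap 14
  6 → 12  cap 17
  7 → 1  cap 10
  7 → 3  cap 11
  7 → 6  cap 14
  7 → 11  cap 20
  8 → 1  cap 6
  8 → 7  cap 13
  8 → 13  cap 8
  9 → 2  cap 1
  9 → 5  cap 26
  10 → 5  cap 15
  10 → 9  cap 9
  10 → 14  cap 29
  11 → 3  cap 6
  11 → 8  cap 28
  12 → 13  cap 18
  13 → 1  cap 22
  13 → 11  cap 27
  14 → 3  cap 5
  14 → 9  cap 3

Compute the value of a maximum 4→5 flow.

Maximum flow value: 36

augment #1: 4→9→5 bottleneck 14, total now 14
augment #2: 4→1→10→5 bottleneck 15, total now 29
augment #3: 4→1→10→9→5 bottleneck 5, total now 34
augment #4: 4→3→8→1→10→9→5 bottleneck 2, total now 36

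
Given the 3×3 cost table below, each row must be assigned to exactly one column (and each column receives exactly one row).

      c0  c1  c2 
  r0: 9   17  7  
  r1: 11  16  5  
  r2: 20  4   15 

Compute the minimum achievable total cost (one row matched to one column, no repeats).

optimal assignment: row0→col0 (cost 9), row1→col2 (cost 5), row2→col1 (cost 4)
total = 9 + 5 + 4 = 18

Minimum assignment cost: 18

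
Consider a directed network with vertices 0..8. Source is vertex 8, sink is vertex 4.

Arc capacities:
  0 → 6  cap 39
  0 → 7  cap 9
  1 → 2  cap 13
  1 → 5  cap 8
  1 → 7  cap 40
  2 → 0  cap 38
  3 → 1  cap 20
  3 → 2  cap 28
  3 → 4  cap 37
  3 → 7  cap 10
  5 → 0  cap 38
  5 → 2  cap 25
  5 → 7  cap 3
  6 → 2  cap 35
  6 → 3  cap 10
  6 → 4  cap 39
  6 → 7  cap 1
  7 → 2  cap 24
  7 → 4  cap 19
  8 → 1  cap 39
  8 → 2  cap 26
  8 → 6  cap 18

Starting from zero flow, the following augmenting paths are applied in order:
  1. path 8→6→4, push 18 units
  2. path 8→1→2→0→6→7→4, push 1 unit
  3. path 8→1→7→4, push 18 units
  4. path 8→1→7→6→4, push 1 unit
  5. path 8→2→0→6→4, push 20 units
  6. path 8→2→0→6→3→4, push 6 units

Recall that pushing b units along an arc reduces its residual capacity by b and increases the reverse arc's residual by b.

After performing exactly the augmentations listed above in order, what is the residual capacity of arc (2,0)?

Residual capacity of (2,0): 11

after path 1 (8→6→4, push 18): res(2,0)=38
after path 2 (8→1→2→0→6→7→4, push 1): res(2,0)=37
after path 3 (8→1→7→4, push 18): res(2,0)=37
after path 4 (8→1→7→6→4, push 1): res(2,0)=37
after path 5 (8→2→0→6→4, push 20): res(2,0)=17
after path 6 (8→2→0→6→3→4, push 6): res(2,0)=11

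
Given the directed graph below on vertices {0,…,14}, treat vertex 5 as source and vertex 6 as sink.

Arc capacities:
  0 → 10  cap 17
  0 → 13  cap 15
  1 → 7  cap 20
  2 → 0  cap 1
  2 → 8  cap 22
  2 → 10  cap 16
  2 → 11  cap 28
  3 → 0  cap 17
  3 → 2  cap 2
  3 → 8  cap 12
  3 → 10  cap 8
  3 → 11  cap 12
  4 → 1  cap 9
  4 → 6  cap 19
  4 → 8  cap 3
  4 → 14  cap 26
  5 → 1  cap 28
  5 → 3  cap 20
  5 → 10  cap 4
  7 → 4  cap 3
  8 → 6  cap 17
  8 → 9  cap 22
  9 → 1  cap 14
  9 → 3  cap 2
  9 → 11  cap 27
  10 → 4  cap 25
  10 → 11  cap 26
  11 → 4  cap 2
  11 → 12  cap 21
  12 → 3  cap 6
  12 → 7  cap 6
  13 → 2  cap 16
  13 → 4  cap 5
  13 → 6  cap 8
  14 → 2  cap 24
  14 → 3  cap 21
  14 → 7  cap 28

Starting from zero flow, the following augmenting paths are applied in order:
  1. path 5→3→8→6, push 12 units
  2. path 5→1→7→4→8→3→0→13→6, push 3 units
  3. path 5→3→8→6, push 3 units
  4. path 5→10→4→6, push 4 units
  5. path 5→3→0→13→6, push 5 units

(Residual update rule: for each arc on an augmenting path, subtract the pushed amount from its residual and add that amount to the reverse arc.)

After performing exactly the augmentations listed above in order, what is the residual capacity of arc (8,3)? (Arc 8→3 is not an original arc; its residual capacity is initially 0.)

Residual capacity of (8,3): 12

after path 1 (5→3→8→6, push 12): res(8,3)=12
after path 2 (5→1→7→4→8→3→0→13→6, push 3): res(8,3)=9
after path 3 (5→3→8→6, push 3): res(8,3)=12
after path 4 (5→10→4→6, push 4): res(8,3)=12
after path 5 (5→3→0→13→6, push 5): res(8,3)=12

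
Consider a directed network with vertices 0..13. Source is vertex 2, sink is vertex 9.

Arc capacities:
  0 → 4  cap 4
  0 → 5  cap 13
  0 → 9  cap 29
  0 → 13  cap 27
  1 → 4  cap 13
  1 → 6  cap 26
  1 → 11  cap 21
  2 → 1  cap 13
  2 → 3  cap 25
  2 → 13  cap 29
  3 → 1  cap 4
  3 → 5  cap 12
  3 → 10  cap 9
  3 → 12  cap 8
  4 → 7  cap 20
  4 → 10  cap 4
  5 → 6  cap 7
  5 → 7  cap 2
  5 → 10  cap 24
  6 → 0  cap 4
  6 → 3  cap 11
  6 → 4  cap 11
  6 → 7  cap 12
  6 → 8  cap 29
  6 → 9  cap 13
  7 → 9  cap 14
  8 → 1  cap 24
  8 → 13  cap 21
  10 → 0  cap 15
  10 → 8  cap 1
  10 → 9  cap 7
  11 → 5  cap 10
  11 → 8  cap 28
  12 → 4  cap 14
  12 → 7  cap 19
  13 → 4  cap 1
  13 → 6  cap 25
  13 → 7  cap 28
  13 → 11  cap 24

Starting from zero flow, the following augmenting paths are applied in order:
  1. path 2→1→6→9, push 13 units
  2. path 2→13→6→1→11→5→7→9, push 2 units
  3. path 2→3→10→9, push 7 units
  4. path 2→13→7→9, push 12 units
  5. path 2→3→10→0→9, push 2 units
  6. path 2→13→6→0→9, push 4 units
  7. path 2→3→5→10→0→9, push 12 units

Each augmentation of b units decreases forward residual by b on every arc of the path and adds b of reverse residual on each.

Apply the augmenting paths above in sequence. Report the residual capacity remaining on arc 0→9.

after path 1 (2→1→6→9, push 13): res(0,9)=29
after path 2 (2→13→6→1→11→5→7→9, push 2): res(0,9)=29
after path 3 (2→3→10→9, push 7): res(0,9)=29
after path 4 (2→13→7→9, push 12): res(0,9)=29
after path 5 (2→3→10→0→9, push 2): res(0,9)=27
after path 6 (2→13→6→0→9, push 4): res(0,9)=23
after path 7 (2→3→5→10→0→9, push 12): res(0,9)=11

Residual capacity of (0,9): 11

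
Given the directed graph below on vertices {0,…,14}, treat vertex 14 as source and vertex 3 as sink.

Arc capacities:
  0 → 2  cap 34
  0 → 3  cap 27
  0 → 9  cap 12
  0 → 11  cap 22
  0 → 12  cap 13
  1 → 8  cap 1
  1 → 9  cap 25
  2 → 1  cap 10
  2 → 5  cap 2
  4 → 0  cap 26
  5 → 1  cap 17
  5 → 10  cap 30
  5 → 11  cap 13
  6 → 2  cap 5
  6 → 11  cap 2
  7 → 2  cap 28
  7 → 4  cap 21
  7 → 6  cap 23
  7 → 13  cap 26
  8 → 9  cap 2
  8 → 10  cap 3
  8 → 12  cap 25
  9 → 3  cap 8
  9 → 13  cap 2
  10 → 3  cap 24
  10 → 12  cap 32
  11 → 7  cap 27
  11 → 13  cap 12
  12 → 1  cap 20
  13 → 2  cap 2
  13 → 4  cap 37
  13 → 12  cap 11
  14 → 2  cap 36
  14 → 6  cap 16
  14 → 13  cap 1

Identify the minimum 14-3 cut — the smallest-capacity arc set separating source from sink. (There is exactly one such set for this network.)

augment #1: 14→2→1→9→3 push 8
augment #2: 14→2→5→10→3 push 2
augment #3: 14→13→4→0→3 push 1
augment #4: 14→2→1→8→10→3 push 1
augment #5: 14→6→11→7→4→0→3 push 2
augment #6: 14→2→1→9→13→4→0→3 push 1
max flow = 15; residual-reachable set from 14 gives S-side
cut edges (S→T): {(2,1), (2,5), (6,11), (14,13)} total cap 15

Min-cut arcs: {(2,1), (2,5), (6,11), (14,13)} (total capacity 15)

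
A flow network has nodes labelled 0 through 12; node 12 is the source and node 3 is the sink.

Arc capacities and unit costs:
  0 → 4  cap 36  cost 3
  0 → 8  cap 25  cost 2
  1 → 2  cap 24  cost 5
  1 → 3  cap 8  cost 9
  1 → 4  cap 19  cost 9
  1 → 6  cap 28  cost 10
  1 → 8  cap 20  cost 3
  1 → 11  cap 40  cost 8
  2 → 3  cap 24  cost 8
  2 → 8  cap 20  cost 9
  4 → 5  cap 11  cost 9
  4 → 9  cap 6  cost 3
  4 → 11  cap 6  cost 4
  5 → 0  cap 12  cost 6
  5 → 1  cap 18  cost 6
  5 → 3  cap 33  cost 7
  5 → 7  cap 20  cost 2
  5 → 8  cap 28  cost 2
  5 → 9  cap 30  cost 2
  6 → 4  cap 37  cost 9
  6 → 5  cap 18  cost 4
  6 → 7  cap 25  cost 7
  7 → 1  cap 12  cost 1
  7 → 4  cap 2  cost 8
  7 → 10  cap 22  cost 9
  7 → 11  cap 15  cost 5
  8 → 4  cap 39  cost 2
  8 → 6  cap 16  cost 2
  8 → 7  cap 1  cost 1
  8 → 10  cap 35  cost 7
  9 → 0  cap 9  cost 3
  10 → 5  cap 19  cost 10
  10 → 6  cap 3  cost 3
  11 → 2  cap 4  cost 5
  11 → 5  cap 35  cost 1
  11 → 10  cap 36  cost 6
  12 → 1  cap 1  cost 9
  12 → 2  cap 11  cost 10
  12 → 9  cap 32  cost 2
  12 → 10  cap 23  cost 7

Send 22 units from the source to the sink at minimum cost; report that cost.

Minimum cost for 22 units: 415

shortest-cost path #1: 12→1→3 push 1 @ unit cost 18 (adds 18)
shortest-cost path #2: 12→2→3 push 11 @ unit cost 18 (adds 198)
shortest-cost path #3: 12→9→0→8→7→1→3 push 1 @ unit cost 18 (adds 18)
shortest-cost path #4: 12→9→0→4→11→5→3 push 6 @ unit cost 20 (adds 120)
shortest-cost path #5: 12→9→0→8→6→5→3 push 2 @ unit cost 20 (adds 40)
shortest-cost path #6: 12→10→6→5→3 push 1 @ unit cost 21 (adds 21)
total cost = 415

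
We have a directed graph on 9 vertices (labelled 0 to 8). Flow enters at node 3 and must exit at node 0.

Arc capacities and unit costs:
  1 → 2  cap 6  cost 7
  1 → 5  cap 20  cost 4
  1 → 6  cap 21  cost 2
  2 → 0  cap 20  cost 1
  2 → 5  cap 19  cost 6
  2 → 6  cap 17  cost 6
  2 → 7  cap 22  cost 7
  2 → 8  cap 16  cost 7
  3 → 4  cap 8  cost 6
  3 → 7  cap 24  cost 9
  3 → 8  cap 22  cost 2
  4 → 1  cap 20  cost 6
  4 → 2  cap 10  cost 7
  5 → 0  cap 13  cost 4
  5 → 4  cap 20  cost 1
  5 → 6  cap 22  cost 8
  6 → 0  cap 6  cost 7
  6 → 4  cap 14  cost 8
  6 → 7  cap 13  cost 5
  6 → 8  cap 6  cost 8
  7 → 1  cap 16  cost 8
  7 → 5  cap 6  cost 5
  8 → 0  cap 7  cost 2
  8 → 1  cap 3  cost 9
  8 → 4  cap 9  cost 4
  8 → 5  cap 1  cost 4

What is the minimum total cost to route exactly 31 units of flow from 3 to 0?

Minimum cost for 31 units: 423

shortest-cost path #1: 3→8→0 push 7 @ unit cost 4 (adds 28)
shortest-cost path #2: 3→8→5→0 push 1 @ unit cost 10 (adds 10)
shortest-cost path #3: 3→4→2→0 push 8 @ unit cost 14 (adds 112)
shortest-cost path #4: 3→8→4→2→0 push 2 @ unit cost 14 (adds 28)
shortest-cost path #5: 3→7→5→0 push 6 @ unit cost 18 (adds 108)
shortest-cost path #6: 3→8→1→2→0 push 3 @ unit cost 19 (adds 57)
shortest-cost path #7: 3→8→4→1→2→0 push 3 @ unit cost 20 (adds 60)
shortest-cost path #8: 3→8→4→1→5→0 push 1 @ unit cost 20 (adds 20)
total cost = 423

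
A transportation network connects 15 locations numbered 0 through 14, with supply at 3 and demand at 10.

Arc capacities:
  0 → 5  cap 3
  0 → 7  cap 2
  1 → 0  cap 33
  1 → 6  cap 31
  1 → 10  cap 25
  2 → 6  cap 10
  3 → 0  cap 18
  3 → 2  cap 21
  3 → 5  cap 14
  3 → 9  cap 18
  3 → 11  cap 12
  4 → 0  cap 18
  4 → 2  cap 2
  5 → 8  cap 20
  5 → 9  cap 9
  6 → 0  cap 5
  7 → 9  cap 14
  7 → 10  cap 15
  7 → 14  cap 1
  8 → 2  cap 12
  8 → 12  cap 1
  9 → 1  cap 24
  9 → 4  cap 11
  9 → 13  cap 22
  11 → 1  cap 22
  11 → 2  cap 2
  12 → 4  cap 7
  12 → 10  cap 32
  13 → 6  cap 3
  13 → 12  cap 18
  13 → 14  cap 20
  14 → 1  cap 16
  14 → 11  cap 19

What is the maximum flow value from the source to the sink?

augment #1: 3→0→7→10 bottleneck 2, total now 2
augment #2: 3→9→1→10 bottleneck 18, total now 20
augment #3: 3→11→1→10 bottleneck 7, total now 27
augment #4: 3→5→8→12→10 bottleneck 1, total now 28
augment #5: 3→5→9→13→12→10 bottleneck 9, total now 37
augment #6: 3→11→1→9→13→12→10 bottleneck 5, total now 42

Maximum flow value: 42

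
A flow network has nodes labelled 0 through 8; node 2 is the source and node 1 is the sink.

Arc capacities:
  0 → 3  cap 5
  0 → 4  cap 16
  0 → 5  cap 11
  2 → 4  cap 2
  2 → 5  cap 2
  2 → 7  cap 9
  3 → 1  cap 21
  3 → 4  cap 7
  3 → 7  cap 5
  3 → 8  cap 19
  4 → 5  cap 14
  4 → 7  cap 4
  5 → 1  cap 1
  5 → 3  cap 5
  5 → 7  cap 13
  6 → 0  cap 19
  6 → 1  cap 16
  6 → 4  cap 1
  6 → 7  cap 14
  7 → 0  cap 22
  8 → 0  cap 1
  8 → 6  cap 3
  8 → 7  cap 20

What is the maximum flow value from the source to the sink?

Maximum flow value: 11

augment #1: 2→5→1 bottleneck 1, total now 1
augment #2: 2→5→3→1 bottleneck 1, total now 2
augment #3: 2→4→5→3→1 bottleneck 2, total now 4
augment #4: 2→7→0→3→1 bottleneck 5, total now 9
augment #5: 2→7→0→5→3→1 bottleneck 2, total now 11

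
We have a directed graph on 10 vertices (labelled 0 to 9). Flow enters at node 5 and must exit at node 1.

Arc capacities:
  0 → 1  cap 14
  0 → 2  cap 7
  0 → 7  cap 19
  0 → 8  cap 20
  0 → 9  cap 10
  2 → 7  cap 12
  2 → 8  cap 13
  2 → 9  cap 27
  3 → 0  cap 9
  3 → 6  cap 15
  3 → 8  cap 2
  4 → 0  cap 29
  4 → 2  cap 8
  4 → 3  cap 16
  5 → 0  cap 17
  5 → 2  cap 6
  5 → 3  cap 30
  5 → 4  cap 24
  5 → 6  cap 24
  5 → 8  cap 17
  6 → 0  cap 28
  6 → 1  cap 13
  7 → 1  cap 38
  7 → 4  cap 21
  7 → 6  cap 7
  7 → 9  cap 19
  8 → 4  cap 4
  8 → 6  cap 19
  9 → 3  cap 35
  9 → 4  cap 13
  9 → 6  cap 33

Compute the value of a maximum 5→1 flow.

Maximum flow value: 58

augment #1: 5→0→1 bottleneck 14, total now 14
augment #2: 5→6→1 bottleneck 13, total now 27
augment #3: 5→0→7→1 bottleneck 3, total now 30
augment #4: 5→2→7→1 bottleneck 6, total now 36
augment #5: 5→3→0→7→1 bottleneck 9, total now 45
augment #6: 5→4→0→7→1 bottleneck 7, total now 52
augment #7: 5→4→2→7→1 bottleneck 6, total now 58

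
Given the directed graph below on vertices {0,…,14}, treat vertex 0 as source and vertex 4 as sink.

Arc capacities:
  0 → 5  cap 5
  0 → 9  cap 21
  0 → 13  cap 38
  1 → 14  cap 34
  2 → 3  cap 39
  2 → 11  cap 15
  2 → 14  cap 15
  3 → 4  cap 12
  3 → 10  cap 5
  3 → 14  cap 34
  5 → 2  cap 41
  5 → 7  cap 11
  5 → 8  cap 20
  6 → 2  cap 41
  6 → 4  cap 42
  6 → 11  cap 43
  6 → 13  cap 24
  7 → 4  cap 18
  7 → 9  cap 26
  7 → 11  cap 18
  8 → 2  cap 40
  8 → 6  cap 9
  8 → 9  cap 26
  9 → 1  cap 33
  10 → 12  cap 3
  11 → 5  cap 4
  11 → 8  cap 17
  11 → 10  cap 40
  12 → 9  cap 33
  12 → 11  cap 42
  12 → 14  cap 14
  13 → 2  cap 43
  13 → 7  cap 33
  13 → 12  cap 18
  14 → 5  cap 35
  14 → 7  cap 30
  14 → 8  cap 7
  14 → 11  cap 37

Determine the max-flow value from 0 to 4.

augment #1: 0→5→7→4 bottleneck 5, total now 5
augment #2: 0→13→7→4 bottleneck 13, total now 18
augment #3: 0→13→2→3→4 bottleneck 12, total now 30
augment #4: 0→9→1→14→8→6→4 bottleneck 7, total now 37
augment #5: 0→13→2→11→8→6→4 bottleneck 2, total now 39

Maximum flow value: 39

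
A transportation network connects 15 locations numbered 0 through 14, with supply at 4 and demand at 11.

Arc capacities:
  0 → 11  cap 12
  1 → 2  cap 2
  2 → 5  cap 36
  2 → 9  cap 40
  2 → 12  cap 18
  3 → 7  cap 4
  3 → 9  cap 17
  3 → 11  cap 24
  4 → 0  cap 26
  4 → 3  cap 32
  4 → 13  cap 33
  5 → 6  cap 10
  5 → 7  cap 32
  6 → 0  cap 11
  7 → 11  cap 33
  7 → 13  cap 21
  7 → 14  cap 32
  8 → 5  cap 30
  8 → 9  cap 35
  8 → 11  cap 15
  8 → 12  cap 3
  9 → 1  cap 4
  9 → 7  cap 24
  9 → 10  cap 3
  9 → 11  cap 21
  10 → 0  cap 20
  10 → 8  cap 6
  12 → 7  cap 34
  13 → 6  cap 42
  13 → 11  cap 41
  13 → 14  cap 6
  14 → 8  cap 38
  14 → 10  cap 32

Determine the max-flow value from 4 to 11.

augment #1: 4→0→11 bottleneck 12, total now 12
augment #2: 4→3→11 bottleneck 24, total now 36
augment #3: 4→13→11 bottleneck 33, total now 69
augment #4: 4→3→7→11 bottleneck 4, total now 73
augment #5: 4→3→9→11 bottleneck 4, total now 77

Maximum flow value: 77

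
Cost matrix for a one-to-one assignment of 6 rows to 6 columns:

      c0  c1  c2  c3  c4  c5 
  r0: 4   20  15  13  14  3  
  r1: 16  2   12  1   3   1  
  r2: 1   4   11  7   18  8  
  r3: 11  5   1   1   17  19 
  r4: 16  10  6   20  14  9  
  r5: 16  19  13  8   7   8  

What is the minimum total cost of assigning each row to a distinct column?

optimal assignment: row0→col5 (cost 3), row1→col1 (cost 2), row2→col0 (cost 1), row3→col3 (cost 1), row4→col2 (cost 6), row5→col4 (cost 7)
total = 3 + 2 + 1 + 1 + 6 + 7 = 20

Minimum assignment cost: 20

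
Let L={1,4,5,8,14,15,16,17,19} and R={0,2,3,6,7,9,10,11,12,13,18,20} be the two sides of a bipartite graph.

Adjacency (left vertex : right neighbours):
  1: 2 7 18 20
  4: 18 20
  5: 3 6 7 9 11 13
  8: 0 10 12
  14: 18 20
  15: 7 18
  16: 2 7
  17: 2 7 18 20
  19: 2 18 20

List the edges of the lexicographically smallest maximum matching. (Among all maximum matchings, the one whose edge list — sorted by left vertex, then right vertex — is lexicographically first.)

Lex-smallest maximum matching: {(1,2), (4,18), (5,3), (8,0), (14,20), (15,7)}

|M| = 6 (so the lex-smallest maximum matching has 6 edges)
process left vertices in ascending order; for each, take the smallest-labelled available neighbour that still permits 6 edges overall, or leave it unmatched if none does
lex-smallest matching: {1-2, 4-18, 5-3, 8-0, 14-20, 15-7}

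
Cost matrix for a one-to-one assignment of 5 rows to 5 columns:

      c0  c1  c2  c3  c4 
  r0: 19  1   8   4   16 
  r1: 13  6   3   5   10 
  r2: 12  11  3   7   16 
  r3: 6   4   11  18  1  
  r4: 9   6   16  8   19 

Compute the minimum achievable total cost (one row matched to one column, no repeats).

optimal assignment: row0→col1 (cost 1), row1→col3 (cost 5), row2→col2 (cost 3), row3→col4 (cost 1), row4→col0 (cost 9)
total = 1 + 5 + 3 + 1 + 9 = 19

Minimum assignment cost: 19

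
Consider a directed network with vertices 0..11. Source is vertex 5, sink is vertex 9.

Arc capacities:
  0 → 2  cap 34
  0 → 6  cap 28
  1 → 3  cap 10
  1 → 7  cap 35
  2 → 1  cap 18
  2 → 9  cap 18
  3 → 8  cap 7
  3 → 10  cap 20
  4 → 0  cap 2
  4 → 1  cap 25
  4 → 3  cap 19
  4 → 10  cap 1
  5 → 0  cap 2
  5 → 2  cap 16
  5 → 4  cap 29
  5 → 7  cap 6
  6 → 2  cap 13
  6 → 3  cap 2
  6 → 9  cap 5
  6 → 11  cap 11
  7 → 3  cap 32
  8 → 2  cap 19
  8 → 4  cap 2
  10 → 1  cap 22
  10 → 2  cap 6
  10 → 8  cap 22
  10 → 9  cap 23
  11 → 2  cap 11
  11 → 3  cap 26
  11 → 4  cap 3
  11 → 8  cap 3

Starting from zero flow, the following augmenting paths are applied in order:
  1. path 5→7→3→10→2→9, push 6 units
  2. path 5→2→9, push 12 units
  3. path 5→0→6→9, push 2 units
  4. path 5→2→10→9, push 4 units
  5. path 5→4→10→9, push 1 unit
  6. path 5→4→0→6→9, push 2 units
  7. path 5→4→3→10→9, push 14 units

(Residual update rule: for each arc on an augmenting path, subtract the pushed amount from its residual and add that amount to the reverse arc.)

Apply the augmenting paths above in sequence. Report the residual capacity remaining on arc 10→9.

Residual capacity of (10,9): 4

after path 1 (5→7→3→10→2→9, push 6): res(10,9)=23
after path 2 (5→2→9, push 12): res(10,9)=23
after path 3 (5→0→6→9, push 2): res(10,9)=23
after path 4 (5→2→10→9, push 4): res(10,9)=19
after path 5 (5→4→10→9, push 1): res(10,9)=18
after path 6 (5→4→0→6→9, push 2): res(10,9)=18
after path 7 (5→4→3→10→9, push 14): res(10,9)=4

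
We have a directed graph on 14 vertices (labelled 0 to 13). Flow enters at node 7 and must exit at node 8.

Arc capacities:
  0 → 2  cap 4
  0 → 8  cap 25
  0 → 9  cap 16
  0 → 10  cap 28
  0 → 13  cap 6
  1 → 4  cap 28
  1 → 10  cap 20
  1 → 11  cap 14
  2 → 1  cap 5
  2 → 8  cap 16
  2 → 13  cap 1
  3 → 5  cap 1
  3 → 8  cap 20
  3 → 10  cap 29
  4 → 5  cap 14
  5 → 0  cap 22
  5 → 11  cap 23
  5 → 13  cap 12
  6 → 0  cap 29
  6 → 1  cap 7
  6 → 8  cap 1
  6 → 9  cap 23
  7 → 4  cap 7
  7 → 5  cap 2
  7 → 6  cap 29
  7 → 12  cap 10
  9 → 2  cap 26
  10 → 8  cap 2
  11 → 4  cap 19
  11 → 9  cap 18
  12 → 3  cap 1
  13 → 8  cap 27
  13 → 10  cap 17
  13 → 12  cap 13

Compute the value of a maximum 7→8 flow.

Maximum flow value: 39

augment #1: 7→6→8 bottleneck 1, total now 1
augment #2: 7→5→0→8 bottleneck 2, total now 3
augment #3: 7→6→0→8 bottleneck 23, total now 26
augment #4: 7→12→3→8 bottleneck 1, total now 27
augment #5: 7→4→5→13→8 bottleneck 7, total now 34
augment #6: 7→6→0→2→8 bottleneck 4, total now 38
augment #7: 7→6→0→10→8 bottleneck 1, total now 39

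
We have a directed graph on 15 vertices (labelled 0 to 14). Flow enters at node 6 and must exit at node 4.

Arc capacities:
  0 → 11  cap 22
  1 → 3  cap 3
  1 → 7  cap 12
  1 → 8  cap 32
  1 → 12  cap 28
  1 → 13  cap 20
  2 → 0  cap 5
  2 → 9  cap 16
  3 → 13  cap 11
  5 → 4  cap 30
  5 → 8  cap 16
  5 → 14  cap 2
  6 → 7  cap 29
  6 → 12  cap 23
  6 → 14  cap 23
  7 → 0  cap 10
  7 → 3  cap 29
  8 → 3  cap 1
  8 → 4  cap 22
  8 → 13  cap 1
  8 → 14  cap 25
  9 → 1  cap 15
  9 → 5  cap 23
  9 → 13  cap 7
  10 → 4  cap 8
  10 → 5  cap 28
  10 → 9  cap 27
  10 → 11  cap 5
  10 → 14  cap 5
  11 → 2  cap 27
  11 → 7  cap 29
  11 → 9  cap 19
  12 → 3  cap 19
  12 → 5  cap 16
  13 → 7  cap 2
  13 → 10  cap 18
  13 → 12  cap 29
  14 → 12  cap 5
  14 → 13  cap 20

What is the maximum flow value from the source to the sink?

augment #1: 6→12→5→4 bottleneck 16, total now 16
augment #2: 6→14→13→10→4 bottleneck 8, total now 24
augment #3: 6→14→13→10→5→4 bottleneck 10, total now 34
augment #4: 6→7→0→11→9→5→4 bottleneck 4, total now 38
augment #5: 6→7→0→11→9→1→8→4 bottleneck 6, total now 44

Maximum flow value: 44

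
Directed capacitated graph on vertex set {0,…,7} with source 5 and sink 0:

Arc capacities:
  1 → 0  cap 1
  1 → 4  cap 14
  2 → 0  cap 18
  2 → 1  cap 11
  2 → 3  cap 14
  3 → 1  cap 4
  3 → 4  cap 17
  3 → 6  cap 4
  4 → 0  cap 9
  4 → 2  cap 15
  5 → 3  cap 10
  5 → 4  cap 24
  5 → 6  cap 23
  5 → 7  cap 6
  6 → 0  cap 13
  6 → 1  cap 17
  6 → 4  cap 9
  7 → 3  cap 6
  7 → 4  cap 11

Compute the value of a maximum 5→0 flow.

Maximum flow value: 38

augment #1: 5→4→0 bottleneck 9, total now 9
augment #2: 5→6→0 bottleneck 13, total now 22
augment #3: 5→3→1→0 bottleneck 1, total now 23
augment #4: 5→4→2→0 bottleneck 15, total now 38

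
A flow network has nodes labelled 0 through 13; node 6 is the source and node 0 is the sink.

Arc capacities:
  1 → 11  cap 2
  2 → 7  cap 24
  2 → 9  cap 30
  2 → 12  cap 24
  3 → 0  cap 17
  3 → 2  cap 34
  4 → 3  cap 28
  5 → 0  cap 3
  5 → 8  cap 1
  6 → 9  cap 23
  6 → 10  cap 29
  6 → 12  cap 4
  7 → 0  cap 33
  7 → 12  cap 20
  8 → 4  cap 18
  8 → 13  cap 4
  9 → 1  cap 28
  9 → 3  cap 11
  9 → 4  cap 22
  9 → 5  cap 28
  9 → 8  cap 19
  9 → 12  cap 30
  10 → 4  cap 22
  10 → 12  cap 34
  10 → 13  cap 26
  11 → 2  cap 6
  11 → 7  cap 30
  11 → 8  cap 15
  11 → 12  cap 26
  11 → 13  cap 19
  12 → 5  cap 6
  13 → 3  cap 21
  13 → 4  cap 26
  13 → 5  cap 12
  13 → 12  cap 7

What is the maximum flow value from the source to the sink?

Maximum flow value: 46

augment #1: 6→9→3→0 bottleneck 11, total now 11
augment #2: 6→9→5→0 bottleneck 3, total now 14
augment #3: 6→9→4→3→0 bottleneck 6, total now 20
augment #4: 6→9→1→11→7→0 bottleneck 2, total now 22
augment #5: 6→9→4→3→2→7→0 bottleneck 1, total now 23
augment #6: 6→10→4→3→2→7→0 bottleneck 21, total now 44
augment #7: 6→10→13→3→2→7→0 bottleneck 2, total now 46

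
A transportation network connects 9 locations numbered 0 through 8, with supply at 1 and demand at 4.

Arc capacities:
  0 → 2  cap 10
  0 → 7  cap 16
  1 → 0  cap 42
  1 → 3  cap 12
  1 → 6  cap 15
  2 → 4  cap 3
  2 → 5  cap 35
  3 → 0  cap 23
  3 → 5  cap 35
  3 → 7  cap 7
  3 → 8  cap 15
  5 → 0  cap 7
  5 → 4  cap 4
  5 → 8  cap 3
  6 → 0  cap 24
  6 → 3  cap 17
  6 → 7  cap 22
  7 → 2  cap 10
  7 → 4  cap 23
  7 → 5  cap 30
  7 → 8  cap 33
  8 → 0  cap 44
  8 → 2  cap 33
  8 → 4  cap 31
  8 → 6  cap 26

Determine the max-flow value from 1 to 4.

Maximum flow value: 53

augment #1: 1→0→2→4 bottleneck 3, total now 3
augment #2: 1→0→7→4 bottleneck 16, total now 19
augment #3: 1→3→5→4 bottleneck 4, total now 23
augment #4: 1→3→7→4 bottleneck 7, total now 30
augment #5: 1→3→8→4 bottleneck 1, total now 31
augment #6: 1→6→3→8→4 bottleneck 14, total now 45
augment #7: 1→6→7→8→4 bottleneck 1, total now 46
augment #8: 1→0→2→5→8→4 bottleneck 3, total now 49
augment #9: 1→0→2→5→3→6→7→8→4 bottleneck 4, total now 53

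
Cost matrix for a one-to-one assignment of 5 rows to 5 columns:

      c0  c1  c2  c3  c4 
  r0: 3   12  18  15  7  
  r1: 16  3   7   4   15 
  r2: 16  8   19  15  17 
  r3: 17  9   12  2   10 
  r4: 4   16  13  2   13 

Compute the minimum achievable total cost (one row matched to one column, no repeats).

Minimum assignment cost: 28

optimal assignment: row0→col4 (cost 7), row1→col2 (cost 7), row2→col1 (cost 8), row3→col3 (cost 2), row4→col0 (cost 4)
total = 7 + 7 + 8 + 2 + 4 = 28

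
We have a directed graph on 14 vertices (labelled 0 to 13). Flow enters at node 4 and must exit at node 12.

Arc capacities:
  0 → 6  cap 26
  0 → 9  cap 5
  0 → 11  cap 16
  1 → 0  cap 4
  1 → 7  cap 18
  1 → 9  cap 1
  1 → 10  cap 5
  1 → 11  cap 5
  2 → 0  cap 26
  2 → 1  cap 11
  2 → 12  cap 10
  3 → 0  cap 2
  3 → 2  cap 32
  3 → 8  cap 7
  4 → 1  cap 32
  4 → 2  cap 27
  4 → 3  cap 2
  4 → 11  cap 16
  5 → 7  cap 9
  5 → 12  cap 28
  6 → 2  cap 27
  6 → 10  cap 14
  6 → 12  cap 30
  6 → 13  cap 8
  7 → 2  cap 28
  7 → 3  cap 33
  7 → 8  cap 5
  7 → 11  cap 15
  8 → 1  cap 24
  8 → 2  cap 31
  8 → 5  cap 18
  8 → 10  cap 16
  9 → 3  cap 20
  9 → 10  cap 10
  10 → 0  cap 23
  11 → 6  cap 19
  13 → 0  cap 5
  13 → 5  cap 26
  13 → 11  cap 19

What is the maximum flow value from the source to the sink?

Maximum flow value: 60

augment #1: 4→2→12 bottleneck 10, total now 10
augment #2: 4→11→6→12 bottleneck 16, total now 26
augment #3: 4→1→0→6→12 bottleneck 4, total now 30
augment #4: 4→1→11→6→12 bottleneck 3, total now 33
augment #5: 4→2→0→6→12 bottleneck 7, total now 40
augment #6: 4→3→8→5→12 bottleneck 2, total now 42
augment #7: 4→1→7→8→5→12 bottleneck 5, total now 47
augment #8: 4→1→7→3→8→5→12 bottleneck 5, total now 52
augment #9: 4→2→0→6→13→5→12 bottleneck 8, total now 60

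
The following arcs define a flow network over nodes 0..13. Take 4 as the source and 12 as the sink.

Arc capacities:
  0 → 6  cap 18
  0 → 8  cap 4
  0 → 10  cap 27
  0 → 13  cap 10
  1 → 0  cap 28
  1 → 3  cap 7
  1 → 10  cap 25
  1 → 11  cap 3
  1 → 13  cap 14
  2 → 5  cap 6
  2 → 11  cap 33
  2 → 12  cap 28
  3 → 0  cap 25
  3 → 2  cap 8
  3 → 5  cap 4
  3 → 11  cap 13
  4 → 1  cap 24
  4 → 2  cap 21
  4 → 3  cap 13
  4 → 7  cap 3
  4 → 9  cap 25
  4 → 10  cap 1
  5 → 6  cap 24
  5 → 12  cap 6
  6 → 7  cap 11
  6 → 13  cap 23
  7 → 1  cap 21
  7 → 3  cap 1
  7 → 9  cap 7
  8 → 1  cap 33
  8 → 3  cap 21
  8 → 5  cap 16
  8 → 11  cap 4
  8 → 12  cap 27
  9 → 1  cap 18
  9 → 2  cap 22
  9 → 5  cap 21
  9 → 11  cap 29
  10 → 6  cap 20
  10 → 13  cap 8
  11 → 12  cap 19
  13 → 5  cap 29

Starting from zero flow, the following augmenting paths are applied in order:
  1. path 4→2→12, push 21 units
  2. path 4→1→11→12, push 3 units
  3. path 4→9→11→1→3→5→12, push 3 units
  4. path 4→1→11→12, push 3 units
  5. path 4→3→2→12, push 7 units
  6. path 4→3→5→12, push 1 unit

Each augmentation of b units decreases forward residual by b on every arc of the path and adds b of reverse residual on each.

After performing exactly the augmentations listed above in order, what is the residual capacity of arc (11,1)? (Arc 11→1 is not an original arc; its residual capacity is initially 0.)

Residual capacity of (11,1): 3

after path 1 (4→2→12, push 21): res(11,1)=0
after path 2 (4→1→11→12, push 3): res(11,1)=3
after path 3 (4→9→11→1→3→5→12, push 3): res(11,1)=0
after path 4 (4→1→11→12, push 3): res(11,1)=3
after path 5 (4→3→2→12, push 7): res(11,1)=3
after path 6 (4→3→5→12, push 1): res(11,1)=3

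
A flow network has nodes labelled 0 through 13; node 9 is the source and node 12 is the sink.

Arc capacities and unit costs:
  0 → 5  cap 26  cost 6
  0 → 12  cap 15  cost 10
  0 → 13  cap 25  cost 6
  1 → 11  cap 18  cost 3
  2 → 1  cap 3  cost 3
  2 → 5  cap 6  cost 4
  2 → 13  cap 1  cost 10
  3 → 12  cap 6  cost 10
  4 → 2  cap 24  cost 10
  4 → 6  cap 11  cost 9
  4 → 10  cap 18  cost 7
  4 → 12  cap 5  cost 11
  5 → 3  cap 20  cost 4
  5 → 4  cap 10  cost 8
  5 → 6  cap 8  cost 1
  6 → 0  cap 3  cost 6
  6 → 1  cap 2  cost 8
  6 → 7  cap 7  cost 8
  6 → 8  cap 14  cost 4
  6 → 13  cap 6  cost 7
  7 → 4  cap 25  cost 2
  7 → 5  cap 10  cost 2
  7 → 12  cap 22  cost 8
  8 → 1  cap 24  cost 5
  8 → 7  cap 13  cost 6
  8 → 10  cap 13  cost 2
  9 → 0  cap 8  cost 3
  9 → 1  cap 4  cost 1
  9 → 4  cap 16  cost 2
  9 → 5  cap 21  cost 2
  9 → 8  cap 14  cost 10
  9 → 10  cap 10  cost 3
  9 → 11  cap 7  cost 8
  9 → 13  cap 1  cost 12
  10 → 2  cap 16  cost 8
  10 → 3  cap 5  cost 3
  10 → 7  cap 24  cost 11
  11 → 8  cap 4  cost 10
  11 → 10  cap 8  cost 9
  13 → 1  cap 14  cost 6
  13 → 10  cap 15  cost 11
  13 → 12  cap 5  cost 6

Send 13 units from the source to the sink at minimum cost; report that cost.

shortest-cost path #1: 9→0→12 push 8 @ unit cost 13 (adds 104)
shortest-cost path #2: 9→4→12 push 5 @ unit cost 13 (adds 65)
total cost = 169

Minimum cost for 13 units: 169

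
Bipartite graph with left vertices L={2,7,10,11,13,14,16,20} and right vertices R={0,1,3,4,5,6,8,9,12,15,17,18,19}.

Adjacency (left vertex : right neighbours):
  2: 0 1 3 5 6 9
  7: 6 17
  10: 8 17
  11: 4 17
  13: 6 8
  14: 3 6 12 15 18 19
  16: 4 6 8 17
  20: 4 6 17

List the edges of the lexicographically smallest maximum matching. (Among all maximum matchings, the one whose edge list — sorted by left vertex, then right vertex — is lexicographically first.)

|M| = 6 (so the lex-smallest maximum matching has 6 edges)
process left vertices in ascending order; for each, take the smallest-labelled available neighbour that still permits 6 edges overall, or leave it unmatched if none does
lex-smallest matching: {2-0, 7-6, 10-8, 11-4, 14-3, 16-17}

Lex-smallest maximum matching: {(2,0), (7,6), (10,8), (11,4), (14,3), (16,17)}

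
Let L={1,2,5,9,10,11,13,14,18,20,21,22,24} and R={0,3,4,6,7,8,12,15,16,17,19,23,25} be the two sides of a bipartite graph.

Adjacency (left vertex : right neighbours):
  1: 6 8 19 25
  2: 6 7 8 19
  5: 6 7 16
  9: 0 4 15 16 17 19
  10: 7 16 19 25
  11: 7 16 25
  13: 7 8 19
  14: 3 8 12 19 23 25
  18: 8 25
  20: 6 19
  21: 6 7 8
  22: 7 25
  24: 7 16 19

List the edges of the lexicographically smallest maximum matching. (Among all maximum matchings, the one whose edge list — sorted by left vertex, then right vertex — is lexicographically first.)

Lex-smallest maximum matching: {(1,6), (2,7), (5,16), (9,0), (10,19), (11,25), (13,8), (14,3)}

|M| = 8 (so the lex-smallest maximum matching has 8 edges)
process left vertices in ascending order; for each, take the smallest-labelled available neighbour that still permits 8 edges overall, or leave it unmatched if none does
lex-smallest matching: {1-6, 2-7, 5-16, 9-0, 10-19, 11-25, 13-8, 14-3}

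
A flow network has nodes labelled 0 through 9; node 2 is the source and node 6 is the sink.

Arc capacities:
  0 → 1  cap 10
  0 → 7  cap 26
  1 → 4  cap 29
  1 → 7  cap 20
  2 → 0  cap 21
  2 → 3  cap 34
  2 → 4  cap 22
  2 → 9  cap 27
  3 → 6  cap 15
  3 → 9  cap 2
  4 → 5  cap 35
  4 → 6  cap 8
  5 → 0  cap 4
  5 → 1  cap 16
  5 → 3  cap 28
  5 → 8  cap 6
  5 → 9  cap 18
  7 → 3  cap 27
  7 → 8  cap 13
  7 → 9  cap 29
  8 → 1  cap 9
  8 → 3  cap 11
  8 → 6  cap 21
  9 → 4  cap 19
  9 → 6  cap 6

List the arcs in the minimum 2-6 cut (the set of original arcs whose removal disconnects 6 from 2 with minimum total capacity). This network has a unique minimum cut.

Min-cut arcs: {(3,6), (4,6), (5,8), (7,8), (9,6)} (total capacity 48)

augment #1: 2→3→6 push 15
augment #2: 2→4→6 push 8
augment #3: 2→9→6 push 6
augment #4: 2→0→7→8→6 push 13
augment #5: 2→4→5→8→6 push 6
max flow = 48; residual-reachable set from 2 gives S-side
cut edges (S→T): {(3,6), (4,6), (5,8), (7,8), (9,6)} total cap 48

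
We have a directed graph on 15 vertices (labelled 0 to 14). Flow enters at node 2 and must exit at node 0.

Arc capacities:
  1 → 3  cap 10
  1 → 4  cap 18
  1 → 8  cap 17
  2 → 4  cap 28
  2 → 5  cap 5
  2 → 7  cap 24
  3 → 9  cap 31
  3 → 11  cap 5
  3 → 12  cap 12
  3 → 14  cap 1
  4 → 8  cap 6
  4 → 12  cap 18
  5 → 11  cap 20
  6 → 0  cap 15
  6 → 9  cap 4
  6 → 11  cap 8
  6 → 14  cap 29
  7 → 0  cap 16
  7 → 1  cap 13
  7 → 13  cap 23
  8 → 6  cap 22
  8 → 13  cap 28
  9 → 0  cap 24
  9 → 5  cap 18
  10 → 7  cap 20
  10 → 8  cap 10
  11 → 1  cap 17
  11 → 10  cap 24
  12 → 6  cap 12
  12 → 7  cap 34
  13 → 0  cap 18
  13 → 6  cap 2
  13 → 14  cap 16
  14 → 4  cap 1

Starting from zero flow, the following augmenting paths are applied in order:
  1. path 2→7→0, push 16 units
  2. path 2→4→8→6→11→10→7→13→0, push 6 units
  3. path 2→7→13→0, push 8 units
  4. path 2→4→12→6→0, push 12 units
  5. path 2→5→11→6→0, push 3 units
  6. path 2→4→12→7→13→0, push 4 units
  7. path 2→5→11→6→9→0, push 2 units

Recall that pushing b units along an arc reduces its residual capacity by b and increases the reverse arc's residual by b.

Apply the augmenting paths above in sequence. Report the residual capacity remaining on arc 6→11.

after path 1 (2→7→0, push 16): res(6,11)=8
after path 2 (2→4→8→6→11→10→7→13→0, push 6): res(6,11)=2
after path 3 (2→7→13→0, push 8): res(6,11)=2
after path 4 (2→4→12→6→0, push 12): res(6,11)=2
after path 5 (2→5→11→6→0, push 3): res(6,11)=5
after path 6 (2→4→12→7→13→0, push 4): res(6,11)=5
after path 7 (2→5→11→6→9→0, push 2): res(6,11)=7

Residual capacity of (6,11): 7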